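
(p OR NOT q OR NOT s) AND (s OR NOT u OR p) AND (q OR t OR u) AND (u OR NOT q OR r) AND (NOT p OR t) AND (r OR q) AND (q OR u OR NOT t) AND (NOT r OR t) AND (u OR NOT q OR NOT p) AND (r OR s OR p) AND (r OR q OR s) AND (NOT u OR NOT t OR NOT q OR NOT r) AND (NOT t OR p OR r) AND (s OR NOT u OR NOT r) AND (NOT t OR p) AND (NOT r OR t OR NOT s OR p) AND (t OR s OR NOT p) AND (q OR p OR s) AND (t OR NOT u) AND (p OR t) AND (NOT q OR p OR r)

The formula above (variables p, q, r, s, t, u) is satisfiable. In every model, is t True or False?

True

Suppose t = false.
From the singleton clause (NOT p), p = false.
That conflicts with the unit clause (p).
So every satisfying assignment has t = True.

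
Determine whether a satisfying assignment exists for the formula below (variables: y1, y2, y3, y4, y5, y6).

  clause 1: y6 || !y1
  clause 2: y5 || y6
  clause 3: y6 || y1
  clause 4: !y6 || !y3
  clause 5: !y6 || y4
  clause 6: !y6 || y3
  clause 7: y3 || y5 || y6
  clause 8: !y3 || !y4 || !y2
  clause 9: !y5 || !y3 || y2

Case y6 = true:
The clause (!y3) is unit, so y3 = false.
Now (y3) is unsatisfied and unit — conflict.
So y6 must be the other value — set y6 = false.
The clause (!y1) is unit, so y1 = false.
Now (y1) is unsatisfied and unit — conflict.
Either choice for y6 ends in contradiction.
No assignment satisfies every clause.

Unsatisfiable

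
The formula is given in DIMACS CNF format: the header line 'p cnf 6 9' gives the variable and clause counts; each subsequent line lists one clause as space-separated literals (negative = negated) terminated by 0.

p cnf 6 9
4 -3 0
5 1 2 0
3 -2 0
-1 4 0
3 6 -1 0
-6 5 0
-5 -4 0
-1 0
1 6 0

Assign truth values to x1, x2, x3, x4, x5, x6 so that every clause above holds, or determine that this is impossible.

Unit clause (¬x1) forces x1 = False.
Unit clause (x6) forces x6 = True.
Unit clause (x5) forces x5 = True.
Unit clause (¬x4) forces x4 = False.
Unit clause (¬x3) forces x3 = False.
Unit clause (¬x2) forces x2 = False.
All clauses are satisfied.

x1=False; x2=False; x3=False; x4=False; x5=True; x6=True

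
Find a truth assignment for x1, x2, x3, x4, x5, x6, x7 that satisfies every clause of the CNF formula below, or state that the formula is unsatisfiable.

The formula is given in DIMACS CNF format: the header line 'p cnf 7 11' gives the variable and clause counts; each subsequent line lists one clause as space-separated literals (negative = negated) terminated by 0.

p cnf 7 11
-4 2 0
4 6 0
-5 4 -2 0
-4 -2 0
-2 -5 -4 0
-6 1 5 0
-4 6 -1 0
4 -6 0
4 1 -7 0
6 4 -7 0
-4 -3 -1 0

Branch on x4: set x4 = False.
Unit clause (x6) forces x6 = True.
But (¬x6) is also a unit clause — contradiction.
Undo x4 and try x4 = True.
Unit clause (x2) forces x2 = True.
But (¬x2) is also a unit clause — contradiction.
Either choice for x4 ends in contradiction.

UNSATISFIABLE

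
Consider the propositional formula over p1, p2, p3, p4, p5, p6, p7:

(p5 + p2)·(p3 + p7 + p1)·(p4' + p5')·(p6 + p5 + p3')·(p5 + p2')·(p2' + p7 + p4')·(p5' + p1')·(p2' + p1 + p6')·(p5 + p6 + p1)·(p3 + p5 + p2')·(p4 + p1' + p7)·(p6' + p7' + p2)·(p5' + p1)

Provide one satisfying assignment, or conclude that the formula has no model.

UNSATISFIABLE

Try p5 = 1.
Unit clause (p4') forces p4 = 0.
Unit clause (p1') forces p1 = 0.
Now (p1) is unsatisfied and unit — conflict.
That branch fails; take p5 = 0 instead.
Unit clause (p2) forces p2 = 1.
Now (p2') is unsatisfied and unit — conflict.
Neither p5 = 1 nor p5 = 0 works.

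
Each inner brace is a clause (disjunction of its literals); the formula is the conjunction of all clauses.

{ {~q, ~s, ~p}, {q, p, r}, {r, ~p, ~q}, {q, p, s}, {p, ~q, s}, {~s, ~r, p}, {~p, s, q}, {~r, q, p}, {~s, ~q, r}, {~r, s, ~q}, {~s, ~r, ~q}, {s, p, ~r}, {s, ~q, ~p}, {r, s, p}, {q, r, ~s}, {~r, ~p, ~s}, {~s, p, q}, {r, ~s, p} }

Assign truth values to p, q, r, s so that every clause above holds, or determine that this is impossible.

Suppose q = 0.
Suppose p = 1.
From the singleton clause (s), s = 1.
From the singleton clause (r), r = 1.
Now (~r) is unsatisfied and unit — conflict.
Undo p and try p = 0.
From the singleton clause (r), r = 1.
Now (~r) is unsatisfied and unit — conflict.
Neither p = 1 nor p = 0 works.
Undo q and try q = 1.
Suppose s = 0.
From the singleton clause (p), p = 1.
Now (~p) is unsatisfied and unit — conflict.
Undo s and try s = 1.
From the singleton clause (~p), p = 0.
From the singleton clause (~r), r = 0.
Now (r) is unsatisfied and unit — conflict.
Neither s = 1 nor s = 0 works.
Neither q = 1 nor q = 0 works.

UNSATISFIABLE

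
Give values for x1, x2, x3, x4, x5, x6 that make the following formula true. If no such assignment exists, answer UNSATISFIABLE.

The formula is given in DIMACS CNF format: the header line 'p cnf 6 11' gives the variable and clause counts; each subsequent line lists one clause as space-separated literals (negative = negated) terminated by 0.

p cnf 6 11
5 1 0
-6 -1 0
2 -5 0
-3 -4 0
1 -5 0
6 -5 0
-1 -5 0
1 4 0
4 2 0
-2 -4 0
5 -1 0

Try x5 = True.
From the singleton clause (x2), x2 = True.
From the singleton clause (x1), x1 = True.
Now (¬x1) is unsatisfied and unit — conflict.
That branch fails; take x5 = False instead.
From the singleton clause (x1), x1 = True.
Now (¬x1) is unsatisfied and unit — conflict.
Neither x5 = True nor x5 = False works.

UNSATISFIABLE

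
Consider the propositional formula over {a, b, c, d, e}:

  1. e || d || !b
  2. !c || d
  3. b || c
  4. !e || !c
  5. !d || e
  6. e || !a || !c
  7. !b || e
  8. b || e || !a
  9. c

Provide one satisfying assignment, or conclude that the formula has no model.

Unit clause (c) forces c = true.
Unit clause (d) forces d = true.
Unit clause (!e) forces e = false.
That conflicts with the unit clause (e).

UNSATISFIABLE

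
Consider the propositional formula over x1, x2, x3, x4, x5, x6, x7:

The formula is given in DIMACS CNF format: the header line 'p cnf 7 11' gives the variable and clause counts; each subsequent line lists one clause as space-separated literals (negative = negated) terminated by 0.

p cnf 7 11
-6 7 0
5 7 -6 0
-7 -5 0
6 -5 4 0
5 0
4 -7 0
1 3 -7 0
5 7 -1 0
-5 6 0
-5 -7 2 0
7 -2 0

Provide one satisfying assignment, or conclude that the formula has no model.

The clause (x5) is unit, so x5 = True.
The clause (¬x7) is unit, so x7 = False.
The clause (¬x6) is unit, so x6 = False.
But (x6) is also a unit clause — contradiction.

UNSATISFIABLE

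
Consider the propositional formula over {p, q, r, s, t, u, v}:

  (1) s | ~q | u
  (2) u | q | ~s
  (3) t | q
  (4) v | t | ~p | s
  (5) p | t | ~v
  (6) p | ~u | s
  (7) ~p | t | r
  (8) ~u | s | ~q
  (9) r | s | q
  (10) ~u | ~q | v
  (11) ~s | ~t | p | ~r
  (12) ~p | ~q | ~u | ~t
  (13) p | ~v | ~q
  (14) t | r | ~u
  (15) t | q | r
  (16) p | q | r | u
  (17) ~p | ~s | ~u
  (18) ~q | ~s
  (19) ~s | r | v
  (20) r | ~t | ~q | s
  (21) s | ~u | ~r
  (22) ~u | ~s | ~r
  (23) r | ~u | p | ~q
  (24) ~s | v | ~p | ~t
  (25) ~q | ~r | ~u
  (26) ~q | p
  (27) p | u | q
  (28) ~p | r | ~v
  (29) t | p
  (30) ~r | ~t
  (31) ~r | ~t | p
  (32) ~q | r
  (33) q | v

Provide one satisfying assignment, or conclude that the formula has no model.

p: 0,  q: 0,  r: 0,  s: 1,  t: 1,  u: 1,  v: 1

Case t = 1:
From the singleton clause (~r), r = 0.
From the singleton clause (~q), q = 0.
From the singleton clause (s), s = 1.
From the singleton clause (u), u = 1.
From the singleton clause (~p), p = 0.
From the singleton clause (v), v = 1.
All clauses are satisfied.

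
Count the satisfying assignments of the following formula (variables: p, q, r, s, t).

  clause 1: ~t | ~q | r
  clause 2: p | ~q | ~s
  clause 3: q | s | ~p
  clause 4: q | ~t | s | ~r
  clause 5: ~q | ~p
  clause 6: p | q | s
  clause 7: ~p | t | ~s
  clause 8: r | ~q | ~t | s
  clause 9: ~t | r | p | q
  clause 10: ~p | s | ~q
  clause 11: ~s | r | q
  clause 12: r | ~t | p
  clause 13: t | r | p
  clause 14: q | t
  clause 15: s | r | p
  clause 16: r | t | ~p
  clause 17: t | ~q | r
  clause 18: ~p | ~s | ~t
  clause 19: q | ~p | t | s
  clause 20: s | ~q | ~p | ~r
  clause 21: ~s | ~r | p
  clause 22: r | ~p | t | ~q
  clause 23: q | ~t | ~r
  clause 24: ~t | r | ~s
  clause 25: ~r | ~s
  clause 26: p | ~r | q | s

2

There are 2^5 = 32 truth assignments over (p, q, r, s, t).
Split on s. With s = 1, the clauses containing s are satisfied and ~s drops from the rest; 0 of the 2^4 = 16 assignments to the other variables satisfy what remains.
With s = 0, by the same count on the reduced clause set, 2 assignments work.
Total: 0 + 2 = 2.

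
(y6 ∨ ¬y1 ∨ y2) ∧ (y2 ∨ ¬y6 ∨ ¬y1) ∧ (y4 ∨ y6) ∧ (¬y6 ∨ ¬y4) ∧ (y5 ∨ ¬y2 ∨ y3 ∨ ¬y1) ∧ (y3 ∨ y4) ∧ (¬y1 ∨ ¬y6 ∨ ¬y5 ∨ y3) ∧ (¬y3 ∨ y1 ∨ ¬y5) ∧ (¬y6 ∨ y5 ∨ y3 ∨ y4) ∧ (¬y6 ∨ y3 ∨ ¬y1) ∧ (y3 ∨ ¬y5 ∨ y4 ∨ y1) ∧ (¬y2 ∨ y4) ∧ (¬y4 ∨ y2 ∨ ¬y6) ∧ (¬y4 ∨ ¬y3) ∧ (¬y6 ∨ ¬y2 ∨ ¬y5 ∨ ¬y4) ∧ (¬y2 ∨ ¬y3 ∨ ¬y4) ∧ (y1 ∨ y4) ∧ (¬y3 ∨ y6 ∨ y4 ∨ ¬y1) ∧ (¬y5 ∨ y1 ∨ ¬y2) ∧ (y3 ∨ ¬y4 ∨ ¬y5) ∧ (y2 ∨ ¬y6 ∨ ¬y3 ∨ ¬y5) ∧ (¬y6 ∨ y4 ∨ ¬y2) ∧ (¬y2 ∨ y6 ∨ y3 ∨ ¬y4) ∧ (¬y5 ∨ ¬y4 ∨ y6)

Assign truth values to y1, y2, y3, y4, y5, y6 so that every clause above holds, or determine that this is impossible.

y1=False; y2=False; y3=False; y4=True; y5=False; y6=False

Suppose y4 = True.
Unit clause (¬y6) forces y6 = False.
Unit clause (¬y3) forces y3 = False.
Unit clause (¬y5) forces y5 = False.
Unit clause (¬y2) forces y2 = False.
Unit clause (¬y1) forces y1 = False.
Every clause now holds.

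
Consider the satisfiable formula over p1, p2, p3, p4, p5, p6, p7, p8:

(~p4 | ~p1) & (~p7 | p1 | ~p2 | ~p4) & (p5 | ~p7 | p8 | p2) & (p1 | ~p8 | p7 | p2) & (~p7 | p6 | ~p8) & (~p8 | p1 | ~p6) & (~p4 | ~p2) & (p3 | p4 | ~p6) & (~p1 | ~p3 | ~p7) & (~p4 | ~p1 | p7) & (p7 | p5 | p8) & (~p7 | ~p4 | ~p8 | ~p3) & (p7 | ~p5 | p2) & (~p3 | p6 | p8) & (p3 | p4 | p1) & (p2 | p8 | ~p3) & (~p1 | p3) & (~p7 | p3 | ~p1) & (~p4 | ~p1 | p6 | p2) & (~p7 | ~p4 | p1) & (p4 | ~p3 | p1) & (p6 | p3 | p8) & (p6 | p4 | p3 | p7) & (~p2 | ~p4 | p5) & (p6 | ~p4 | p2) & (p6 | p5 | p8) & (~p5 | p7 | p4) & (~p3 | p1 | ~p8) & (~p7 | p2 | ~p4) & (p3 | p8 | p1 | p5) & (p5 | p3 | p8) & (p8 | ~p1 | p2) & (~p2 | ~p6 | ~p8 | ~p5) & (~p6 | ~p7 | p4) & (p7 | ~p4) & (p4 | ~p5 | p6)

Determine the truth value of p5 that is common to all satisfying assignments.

False

Suppose p5 = 1.
Try p4 = 0.
Unit clause (p7) forces p7 = 1.
Unit clause (~p6) forces p6 = 0.
That conflicts with the unit clause (p6).
That branch fails; take p4 = 1 instead.
Unit clause (~p1) forces p1 = 0.
Unit clause (~p2) forces p2 = 0.
Unit clause (p7) forces p7 = 1.
That conflicts with the unit clause (~p7).
Both values of p4 lead to a conflict.
So every satisfying assignment has p5 = False.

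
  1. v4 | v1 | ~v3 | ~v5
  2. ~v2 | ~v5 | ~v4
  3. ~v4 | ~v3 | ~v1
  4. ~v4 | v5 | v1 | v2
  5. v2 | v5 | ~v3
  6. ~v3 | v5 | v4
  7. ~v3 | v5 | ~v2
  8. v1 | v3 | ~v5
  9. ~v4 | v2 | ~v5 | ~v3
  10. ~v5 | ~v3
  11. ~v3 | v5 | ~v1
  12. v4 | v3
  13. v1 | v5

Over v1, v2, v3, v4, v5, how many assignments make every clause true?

3

There are 2^5 = 32 truth assignments over (v1, v2, v3, v4, v5).
Split on v5. With v5 = 1, the clauses containing v5 are satisfied and ~v5 drops from the rest; 1 of the 2^4 = 16 assignments to the other variables satisfy what remains.
With v5 = 0, by the same count on the reduced clause set, 2 assignments work.
Total: 1 + 2 = 3.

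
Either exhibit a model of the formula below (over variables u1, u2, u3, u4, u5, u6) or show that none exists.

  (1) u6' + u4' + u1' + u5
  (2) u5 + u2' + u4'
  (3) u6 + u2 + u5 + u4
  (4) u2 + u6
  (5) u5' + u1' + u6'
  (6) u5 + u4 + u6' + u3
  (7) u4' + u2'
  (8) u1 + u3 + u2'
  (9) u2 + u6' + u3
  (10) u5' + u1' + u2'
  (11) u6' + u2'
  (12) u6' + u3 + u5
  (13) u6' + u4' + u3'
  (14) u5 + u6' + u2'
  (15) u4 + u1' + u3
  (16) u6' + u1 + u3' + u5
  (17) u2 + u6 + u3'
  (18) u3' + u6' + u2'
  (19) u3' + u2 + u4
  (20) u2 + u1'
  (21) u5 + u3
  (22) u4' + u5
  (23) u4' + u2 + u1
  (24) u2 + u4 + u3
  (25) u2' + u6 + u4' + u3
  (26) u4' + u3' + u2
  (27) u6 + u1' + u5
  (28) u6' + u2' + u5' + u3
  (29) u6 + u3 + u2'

u1 ↦ 0,  u2 ↦ 1,  u3 ↦ 1,  u4 ↦ 0,  u5 ↦ 1,  u6 ↦ 0

Case u2 = 1:
From the singleton clause (u4'), u4 = 0.
From the singleton clause (u6'), u6 = 0.
From the singleton clause (u3), u3 = 1.
Case u5 = 1:
From the singleton clause (u1'), u1 = 0.
This assignment satisfies each clause.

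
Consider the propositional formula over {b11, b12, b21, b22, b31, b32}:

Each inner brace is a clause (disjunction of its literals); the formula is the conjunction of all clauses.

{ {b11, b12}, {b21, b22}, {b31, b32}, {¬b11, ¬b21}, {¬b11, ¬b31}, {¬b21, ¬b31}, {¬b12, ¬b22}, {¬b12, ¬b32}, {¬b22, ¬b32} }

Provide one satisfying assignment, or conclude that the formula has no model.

Try b11 = True.
The clause (¬b21) is unit, so b21 = False.
The clause (b22) is unit, so b22 = True.
The clause (¬b31) is unit, so b31 = False.
The clause (b32) is unit, so b32 = True.
Now (¬b32) is unsatisfied and unit — conflict.
So b11 must be the other value — set b11 = False.
The clause (b12) is unit, so b12 = True.
The clause (¬b22) is unit, so b22 = False.
The clause (b21) is unit, so b21 = True.
The clause (¬b31) is unit, so b31 = False.
The clause (b32) is unit, so b32 = True.
Now (¬b32) is unsatisfied and unit — conflict.
Both values of b11 lead to a conflict.

UNSATISFIABLE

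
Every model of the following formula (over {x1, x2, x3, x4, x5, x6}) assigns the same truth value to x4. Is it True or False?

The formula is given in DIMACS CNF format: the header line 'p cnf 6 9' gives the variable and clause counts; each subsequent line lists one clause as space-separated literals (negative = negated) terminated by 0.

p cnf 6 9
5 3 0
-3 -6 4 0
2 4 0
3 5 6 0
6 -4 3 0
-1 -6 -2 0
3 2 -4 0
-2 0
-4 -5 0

True

Suppose x4 = False.
The clause (x2) is unit, so x2 = True.
But (¬x2) is also a unit clause — contradiction.
So every satisfying assignment has x4 = True.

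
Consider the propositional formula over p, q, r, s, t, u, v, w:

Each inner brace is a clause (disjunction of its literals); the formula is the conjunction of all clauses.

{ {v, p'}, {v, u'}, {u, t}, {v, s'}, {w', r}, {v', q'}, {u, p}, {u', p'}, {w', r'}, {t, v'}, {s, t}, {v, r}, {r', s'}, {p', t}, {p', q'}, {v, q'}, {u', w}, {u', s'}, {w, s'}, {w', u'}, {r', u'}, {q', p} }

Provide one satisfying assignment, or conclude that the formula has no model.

p ↦ 1; q ↦ 0; r ↦ 1; s ↦ 0; t ↦ 1; u ↦ 0; v ↦ 1; w ↦ 0

Case v = 1:
(q') alone gives q = 0.
(t) alone gives t = 1.
Case w = 0:
(u') alone gives u = 0.
(p) alone gives p = 1.
(s') alone gives s = 0.
All clauses hold; r can take either value.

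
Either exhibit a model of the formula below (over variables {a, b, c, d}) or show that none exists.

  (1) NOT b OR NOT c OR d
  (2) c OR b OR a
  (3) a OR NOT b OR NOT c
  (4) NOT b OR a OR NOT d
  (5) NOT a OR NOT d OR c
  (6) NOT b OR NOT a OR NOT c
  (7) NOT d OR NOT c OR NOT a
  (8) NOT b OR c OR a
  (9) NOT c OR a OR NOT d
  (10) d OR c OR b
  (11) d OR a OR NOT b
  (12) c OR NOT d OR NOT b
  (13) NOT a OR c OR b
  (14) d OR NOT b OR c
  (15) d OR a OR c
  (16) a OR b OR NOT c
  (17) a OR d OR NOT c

a=true, b=false, c=true, d=false

Case b = false:
Case c = true:
From the singleton clause (a), a = true.
From the singleton clause (NOT d), d = false.
This assignment satisfies each clause.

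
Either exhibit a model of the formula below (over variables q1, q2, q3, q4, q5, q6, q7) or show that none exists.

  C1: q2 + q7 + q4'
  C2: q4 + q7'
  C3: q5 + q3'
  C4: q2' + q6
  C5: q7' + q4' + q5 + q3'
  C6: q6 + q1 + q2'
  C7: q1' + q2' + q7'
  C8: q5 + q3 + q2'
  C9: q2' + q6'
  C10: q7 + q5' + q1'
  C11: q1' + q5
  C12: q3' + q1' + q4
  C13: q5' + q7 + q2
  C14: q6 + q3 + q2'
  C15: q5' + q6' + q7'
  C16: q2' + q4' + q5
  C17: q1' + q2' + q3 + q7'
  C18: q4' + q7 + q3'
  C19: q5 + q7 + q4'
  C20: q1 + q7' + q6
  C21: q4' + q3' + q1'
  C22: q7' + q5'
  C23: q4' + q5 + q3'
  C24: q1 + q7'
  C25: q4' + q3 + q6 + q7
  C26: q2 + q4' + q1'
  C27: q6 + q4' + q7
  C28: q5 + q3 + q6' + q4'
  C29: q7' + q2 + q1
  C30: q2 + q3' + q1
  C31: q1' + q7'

q1=0; q2=0; q3=0; q4=0; q5=0; q6=0; q7=0

Try q4 = 0.
From the singleton clause (q7'), q7 = 0.
Try q5 = 0.
From the singleton clause (q3'), q3 = 0.
From the singleton clause (q2'), q2 = 0.
From the singleton clause (q1'), q1 = 0.
No clause remains; q6 is free.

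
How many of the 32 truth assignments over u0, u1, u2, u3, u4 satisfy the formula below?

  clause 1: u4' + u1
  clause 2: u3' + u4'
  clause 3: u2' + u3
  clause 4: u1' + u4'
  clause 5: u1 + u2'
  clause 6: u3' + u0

7

There are 2^5 = 32 truth assignments over (u0, u1, u2, u3, u4).
Split on u4. With u4 = 1, the clauses containing u4 are satisfied and u4' drops from the rest; 0 of the 2^4 = 16 assignments to the other variables satisfy what remains.
With u4 = 0, by the same count on the reduced clause set, 7 assignments work.
(One model: u0=F, u1=F, u2=F, u3=F, u4=F.)
Total: 0 + 7 = 7.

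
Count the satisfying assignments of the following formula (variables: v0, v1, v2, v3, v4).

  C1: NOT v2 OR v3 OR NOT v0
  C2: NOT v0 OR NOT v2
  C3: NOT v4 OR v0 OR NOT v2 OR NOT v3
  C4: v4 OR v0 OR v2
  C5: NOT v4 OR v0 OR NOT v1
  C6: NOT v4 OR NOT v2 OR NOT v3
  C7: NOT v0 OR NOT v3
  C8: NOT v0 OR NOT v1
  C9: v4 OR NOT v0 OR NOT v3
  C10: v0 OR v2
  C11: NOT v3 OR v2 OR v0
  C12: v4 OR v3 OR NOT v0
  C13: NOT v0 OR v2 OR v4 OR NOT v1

6

There are 2^5 = 32 truth assignments over (v0, v1, v2, v3, v4).
Split on v3. With v3 = true, the clauses containing v3 are satisfied and NOT v3 drops from the rest; 2 of the 2^4 = 16 assignments to the other variables satisfy what remains.
With v3 = false, by the same count on the reduced clause set, 4 assignments work.
(One model: v0=F, v1=F, v2=T, v3=F, v4=F.)
Total: 2 + 4 = 6.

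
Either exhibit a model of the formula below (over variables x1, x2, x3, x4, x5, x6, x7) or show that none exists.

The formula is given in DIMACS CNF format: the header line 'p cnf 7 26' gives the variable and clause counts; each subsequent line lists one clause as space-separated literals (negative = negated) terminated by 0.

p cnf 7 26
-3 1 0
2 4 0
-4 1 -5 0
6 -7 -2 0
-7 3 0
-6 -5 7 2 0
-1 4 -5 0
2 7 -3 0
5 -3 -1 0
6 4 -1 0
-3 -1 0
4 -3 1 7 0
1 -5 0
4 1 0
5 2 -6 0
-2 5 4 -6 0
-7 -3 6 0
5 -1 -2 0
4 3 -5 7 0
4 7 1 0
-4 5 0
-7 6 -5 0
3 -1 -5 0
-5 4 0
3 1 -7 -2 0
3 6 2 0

Branch on x3: set x3 = False.
From the singleton clause (¬x7), x7 = False.
Branch on x2: set x2 = True.
Branch on x1: set x1 = True.
From the singleton clause (x5), x5 = True.
But (¬x5) is also a unit clause — contradiction.
So x1 must be the other value — set x1 = False.
From the singleton clause (¬x5), x5 = False.
From the singleton clause (x4), x4 = True.
But (¬x4) is also a unit clause — contradiction.
Both values of x1 lead to a conflict.
So x2 must be the other value — set x2 = False.
From the singleton clause (x4), x4 = True.
From the singleton clause (x5), x5 = True.
From the singleton clause (x1), x1 = True.
But (¬x1) is also a unit clause — contradiction.
Both values of x2 lead to a conflict.
So x3 must be the other value — set x3 = True.
From the singleton clause (x1), x1 = True.
But (¬x1) is also a unit clause — contradiction.
Both values of x3 lead to a conflict.

UNSATISFIABLE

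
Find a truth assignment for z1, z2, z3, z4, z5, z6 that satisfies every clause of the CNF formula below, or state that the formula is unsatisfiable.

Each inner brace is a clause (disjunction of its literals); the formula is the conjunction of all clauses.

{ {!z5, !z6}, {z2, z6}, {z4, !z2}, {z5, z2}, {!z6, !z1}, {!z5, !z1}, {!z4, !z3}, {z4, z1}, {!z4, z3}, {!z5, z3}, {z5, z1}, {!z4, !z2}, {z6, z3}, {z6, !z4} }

UNSATISFIABLE

Case z5 = false:
(z2) alone gives z2 = true.
(z4) alone gives z4 = true.
Now (!z4) is unsatisfied and unit — conflict.
So z5 must be the other value — set z5 = true.
(!z6) alone gives z6 = false.
(z2) alone gives z2 = true.
(z4) alone gives z4 = true.
Now (!z4) is unsatisfied and unit — conflict.
Neither z5 = true nor z5 = false works.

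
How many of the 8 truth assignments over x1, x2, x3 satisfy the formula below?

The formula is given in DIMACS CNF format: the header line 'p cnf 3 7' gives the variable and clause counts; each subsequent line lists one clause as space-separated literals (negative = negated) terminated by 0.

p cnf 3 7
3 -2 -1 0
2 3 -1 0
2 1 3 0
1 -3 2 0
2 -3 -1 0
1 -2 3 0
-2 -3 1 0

There are 2^3 = 8 truth assignments over (x1, x2, x3).
Split on x1. With x1 = True, the clauses containing x1 are satisfied and ¬x1 drops from the rest; 1 of the 2^2 = 4 assignments to the other variables satisfy what remains.
With x1 = False, by the same count on the reduced clause set, 0 assignments work.
Total: 1 + 0 = 1.

1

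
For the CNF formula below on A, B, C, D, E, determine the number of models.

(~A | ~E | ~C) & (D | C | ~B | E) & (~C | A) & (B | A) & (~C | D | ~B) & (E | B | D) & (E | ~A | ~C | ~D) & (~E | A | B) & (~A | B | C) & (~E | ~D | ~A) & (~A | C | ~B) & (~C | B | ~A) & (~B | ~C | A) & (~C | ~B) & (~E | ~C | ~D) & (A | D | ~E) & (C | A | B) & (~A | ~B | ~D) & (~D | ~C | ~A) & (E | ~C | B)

There are 2^5 = 32 truth assignments over (A, B, C, D, E).
Split on A. With A = 1, the clauses containing A are satisfied and ~A drops from the rest; 0 of the 2^4 = 16 assignments to the other variables satisfy what remains.
With A = 0, by the same count on the reduced clause set, 2 assignments work.
Total: 0 + 2 = 2.

2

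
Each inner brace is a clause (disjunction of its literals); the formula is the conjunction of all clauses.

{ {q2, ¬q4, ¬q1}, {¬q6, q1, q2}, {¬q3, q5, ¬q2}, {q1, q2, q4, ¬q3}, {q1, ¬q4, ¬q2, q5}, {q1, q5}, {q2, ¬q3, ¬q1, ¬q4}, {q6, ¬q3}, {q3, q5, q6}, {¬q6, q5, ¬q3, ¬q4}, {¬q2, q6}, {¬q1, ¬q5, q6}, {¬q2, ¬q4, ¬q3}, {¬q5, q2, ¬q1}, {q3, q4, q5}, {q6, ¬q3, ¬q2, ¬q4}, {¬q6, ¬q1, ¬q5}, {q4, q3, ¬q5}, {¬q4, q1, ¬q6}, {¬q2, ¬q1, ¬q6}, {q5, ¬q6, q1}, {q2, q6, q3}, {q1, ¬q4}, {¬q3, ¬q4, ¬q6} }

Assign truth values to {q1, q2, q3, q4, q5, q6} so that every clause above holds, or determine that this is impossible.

Try q1 = True.
Try q2 = False.
(¬q4) alone gives q4 = False.
(¬q5) alone gives q5 = False.
(q3) alone gives q3 = True.
(q6) alone gives q6 = True.
Every clause now holds.

q1=True; q2=False; q3=True; q4=False; q5=False; q6=True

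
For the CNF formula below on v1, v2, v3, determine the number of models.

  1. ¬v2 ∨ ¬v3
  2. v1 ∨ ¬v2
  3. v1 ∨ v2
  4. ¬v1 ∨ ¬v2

There are 2^3 = 8 truth assignments over (v1, v2, v3).
Check each against the 4 clauses (columns in the order v1, v2, v3):
  F F F  ✗ fails (v1 ∨ v2)
  F F T  ✗ fails (v1 ∨ v2)
  F T F  ✗ fails (v1 ∨ ¬v2)
  F T T  ✗ fails (¬v2 ∨ ¬v3)
  T F F  ✓ satisfies all
  T F T  ✓ satisfies all
  T T F  ✗ fails (¬v1 ∨ ¬v2)
  T T T  ✗ fails (¬v2 ∨ ¬v3)
2 of the 8 rows are models.

2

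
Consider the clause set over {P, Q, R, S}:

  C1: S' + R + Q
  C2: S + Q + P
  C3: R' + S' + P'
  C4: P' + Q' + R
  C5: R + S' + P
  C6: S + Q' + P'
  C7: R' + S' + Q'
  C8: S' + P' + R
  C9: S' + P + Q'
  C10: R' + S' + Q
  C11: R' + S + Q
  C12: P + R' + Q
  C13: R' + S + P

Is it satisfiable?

Suppose S = 0.
Suppose Q = 1.
From the singleton clause (P'), P = 0.
From the singleton clause (R'), R = 0.
This assignment satisfies each clause.
A satisfying assignment: P=0,  Q=1,  R=0,  S=0.

Satisfiable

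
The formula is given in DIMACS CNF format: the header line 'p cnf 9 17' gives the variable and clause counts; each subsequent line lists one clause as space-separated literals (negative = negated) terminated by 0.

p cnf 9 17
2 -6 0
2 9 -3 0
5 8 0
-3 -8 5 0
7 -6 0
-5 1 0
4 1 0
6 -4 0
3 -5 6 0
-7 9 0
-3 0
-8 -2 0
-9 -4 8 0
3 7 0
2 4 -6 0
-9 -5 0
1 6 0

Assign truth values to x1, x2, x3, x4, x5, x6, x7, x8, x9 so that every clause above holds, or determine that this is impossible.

The clause (¬x3) is unit, so x3 = False.
The clause (x7) is unit, so x7 = True.
The clause (x9) is unit, so x9 = True.
The clause (¬x5) is unit, so x5 = False.
The clause (x8) is unit, so x8 = True.
The clause (¬x2) is unit, so x2 = False.
The clause (¬x6) is unit, so x6 = False.
The clause (¬x4) is unit, so x4 = False.
The clause (x1) is unit, so x1 = True.
This assignment satisfies each clause.

x1 ↦ True, x2 ↦ False, x3 ↦ False, x4 ↦ False, x5 ↦ False, x6 ↦ False, x7 ↦ True, x8 ↦ True, x9 ↦ True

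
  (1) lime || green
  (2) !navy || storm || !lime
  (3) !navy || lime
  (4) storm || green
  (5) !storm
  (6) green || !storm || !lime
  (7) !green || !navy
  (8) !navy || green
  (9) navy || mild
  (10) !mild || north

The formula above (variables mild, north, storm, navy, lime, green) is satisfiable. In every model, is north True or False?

True

Suppose north = false.
Unit clause (!storm) forces storm = false.
Unit clause (green) forces green = true.
Unit clause (!navy) forces navy = false.
Unit clause (mild) forces mild = true.
Now (!mild) is unsatisfied and unit — conflict.
So every satisfying assignment has north = True.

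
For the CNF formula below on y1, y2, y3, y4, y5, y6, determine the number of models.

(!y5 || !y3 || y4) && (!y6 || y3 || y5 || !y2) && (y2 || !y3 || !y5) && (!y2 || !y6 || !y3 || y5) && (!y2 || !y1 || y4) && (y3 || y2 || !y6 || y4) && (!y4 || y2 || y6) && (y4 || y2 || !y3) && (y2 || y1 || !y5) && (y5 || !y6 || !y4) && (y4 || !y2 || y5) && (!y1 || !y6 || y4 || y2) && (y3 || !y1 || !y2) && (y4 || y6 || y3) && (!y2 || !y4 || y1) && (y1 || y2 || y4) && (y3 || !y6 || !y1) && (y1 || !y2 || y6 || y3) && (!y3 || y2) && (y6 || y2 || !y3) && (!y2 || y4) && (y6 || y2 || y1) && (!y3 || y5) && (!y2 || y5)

There are 2^6 = 64 truth assignments over (y1, y2, y3, y4, y5, y6).
Split on y1. With y1 = true, the clauses containing y1 are satisfied and !y1 drops from the rest; 2 of the 2^5 = 32 assignments to the other variables satisfy what remains.
With y1 = false, by the same count on the reduced clause set, 0 assignments work.
(One model: y1=T, y2=T, y3=T, y4=T, y5=T, y6=F.)
Total: 2 + 0 = 2.

2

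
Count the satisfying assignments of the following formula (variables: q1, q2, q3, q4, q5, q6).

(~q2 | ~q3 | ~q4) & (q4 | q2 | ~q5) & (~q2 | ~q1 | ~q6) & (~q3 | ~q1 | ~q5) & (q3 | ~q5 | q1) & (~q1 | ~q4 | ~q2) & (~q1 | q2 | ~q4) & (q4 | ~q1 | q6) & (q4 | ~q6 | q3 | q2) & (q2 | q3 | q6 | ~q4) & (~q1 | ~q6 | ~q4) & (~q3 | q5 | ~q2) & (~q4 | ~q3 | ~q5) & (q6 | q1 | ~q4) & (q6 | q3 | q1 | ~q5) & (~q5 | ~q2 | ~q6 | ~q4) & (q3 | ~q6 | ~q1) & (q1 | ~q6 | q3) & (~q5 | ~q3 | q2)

There are 2^6 = 64 truth assignments over (q1, q2, q3, q4, q5, q6).
Split on q3. With q3 = 1, the clauses containing q3 are satisfied and ~q3 drops from the rest; 6 of the 2^5 = 32 assignments to the other variables satisfy what remains.
With q3 = 0, by the same count on the reduced clause set, 2 assignments work.
(One model: q1=F, q2=F, q3=F, q4=F, q5=F, q6=F.)
Total: 6 + 2 = 8.

8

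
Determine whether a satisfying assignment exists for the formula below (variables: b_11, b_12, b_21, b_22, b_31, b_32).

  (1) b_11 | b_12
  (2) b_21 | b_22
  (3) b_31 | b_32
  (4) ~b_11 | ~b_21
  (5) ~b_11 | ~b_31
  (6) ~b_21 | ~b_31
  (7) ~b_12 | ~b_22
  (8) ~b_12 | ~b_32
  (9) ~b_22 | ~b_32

Try b_11 = 1.
(~b_21) alone gives b_21 = 0.
(b_22) alone gives b_22 = 1.
(~b_31) alone gives b_31 = 0.
(b_32) alone gives b_32 = 1.
But (~b_32) is also a unit clause — contradiction.
Undo b_11 and try b_11 = 0.
(b_12) alone gives b_12 = 1.
(~b_22) alone gives b_22 = 0.
(b_21) alone gives b_21 = 1.
(~b_31) alone gives b_31 = 0.
(b_32) alone gives b_32 = 1.
But (~b_32) is also a unit clause — contradiction.
Either choice for b_11 ends in contradiction.
No assignment satisfies every clause.

No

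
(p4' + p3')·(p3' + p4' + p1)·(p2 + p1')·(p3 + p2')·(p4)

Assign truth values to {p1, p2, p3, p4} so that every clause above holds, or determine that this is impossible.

p1: 0; p2: 0; p3: 0; p4: 1

Unit clause (p4) forces p4 = 1.
Unit clause (p3') forces p3 = 0.
Unit clause (p2') forces p2 = 0.
Unit clause (p1') forces p1 = 0.
Every clause now holds.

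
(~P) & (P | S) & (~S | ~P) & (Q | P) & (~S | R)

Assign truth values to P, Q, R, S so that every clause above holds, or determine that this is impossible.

P ↦ 0, Q ↦ 1, R ↦ 1, S ↦ 1

The clause (~P) is unit, so P = 0.
The clause (S) is unit, so S = 1.
The clause (Q) is unit, so Q = 1.
The clause (R) is unit, so R = 1.
All clauses are satisfied.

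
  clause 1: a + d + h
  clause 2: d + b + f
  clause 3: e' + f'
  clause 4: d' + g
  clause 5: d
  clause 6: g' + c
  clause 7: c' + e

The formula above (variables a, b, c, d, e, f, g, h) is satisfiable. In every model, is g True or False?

Suppose g = 0.
From the singleton clause (d'), d = 0.
That conflicts with the unit clause (d).
So every satisfying assignment has g = True.

True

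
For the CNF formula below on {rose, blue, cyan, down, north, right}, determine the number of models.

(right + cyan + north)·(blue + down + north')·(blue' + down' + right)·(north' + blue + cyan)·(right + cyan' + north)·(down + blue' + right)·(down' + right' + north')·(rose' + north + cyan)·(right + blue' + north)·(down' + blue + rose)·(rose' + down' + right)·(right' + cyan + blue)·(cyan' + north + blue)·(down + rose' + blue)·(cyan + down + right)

There are 2^6 = 64 truth assignments over (rose, blue, cyan, down, north, right).
Split on right. With right = 1, the clauses containing right are satisfied and right' drops from the rest; 10 of the 2^5 = 32 assignments to the other variables satisfy what remains.
With right = 0, by the same count on the reduced clause set, 0 assignments work.
(One model: rose=F, blue=T, cyan=F, down=F, north=F, right=T.)
Total: 10 + 0 = 10.

10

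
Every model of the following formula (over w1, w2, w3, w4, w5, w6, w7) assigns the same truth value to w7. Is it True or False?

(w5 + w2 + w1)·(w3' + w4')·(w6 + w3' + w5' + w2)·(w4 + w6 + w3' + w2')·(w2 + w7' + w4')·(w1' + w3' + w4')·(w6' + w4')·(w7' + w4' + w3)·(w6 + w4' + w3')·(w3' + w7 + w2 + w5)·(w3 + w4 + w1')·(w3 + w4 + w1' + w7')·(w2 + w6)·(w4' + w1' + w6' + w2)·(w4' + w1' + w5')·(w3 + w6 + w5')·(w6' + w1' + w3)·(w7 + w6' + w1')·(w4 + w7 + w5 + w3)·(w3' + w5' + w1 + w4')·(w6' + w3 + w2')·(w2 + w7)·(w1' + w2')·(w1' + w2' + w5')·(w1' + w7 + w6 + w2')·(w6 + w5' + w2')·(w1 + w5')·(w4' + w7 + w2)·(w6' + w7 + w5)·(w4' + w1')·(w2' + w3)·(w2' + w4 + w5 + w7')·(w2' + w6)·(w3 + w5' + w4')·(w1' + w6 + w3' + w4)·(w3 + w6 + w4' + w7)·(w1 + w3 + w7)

Suppose w7 = 0.
The clause (w2) is unit, so w2 = 1.
The clause (w1') is unit, so w1 = 0.
The clause (w5') is unit, so w5 = 0.
The clause (w6') is unit, so w6 = 0.
Now (w6) is unsatisfied and unit — conflict.
So every satisfying assignment has w7 = True.

True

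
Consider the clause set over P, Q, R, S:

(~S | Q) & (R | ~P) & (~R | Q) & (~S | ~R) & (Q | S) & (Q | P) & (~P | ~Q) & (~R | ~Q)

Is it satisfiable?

Case S = 1:
Unit clause (Q) forces Q = 1.
Unit clause (~R) forces R = 0.
Unit clause (~P) forces P = 0.
All clauses are satisfied.
A satisfying assignment: P ↦ 0,  Q ↦ 1,  R ↦ 0,  S ↦ 1.

Satisfiable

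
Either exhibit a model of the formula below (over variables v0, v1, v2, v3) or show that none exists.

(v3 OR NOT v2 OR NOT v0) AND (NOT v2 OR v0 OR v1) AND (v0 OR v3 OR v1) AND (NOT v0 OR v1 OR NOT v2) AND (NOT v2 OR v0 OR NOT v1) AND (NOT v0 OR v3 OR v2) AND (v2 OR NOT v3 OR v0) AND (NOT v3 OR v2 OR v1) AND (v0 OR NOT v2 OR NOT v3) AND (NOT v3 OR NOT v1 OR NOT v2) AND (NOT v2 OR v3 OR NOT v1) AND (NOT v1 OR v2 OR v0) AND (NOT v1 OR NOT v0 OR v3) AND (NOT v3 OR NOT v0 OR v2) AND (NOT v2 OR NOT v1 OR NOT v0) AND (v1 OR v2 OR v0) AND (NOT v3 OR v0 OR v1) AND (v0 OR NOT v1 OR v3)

UNSATISFIABLE

Branch on v3: set v3 = true.
Branch on v2: set v2 = true.
(v0) alone gives v0 = true.
(v1) alone gives v1 = true.
Now (NOT v1) is unsatisfied and unit — conflict.
So v2 must be the other value — set v2 = false.
(v0) alone gives v0 = true.
Now (NOT v0) is unsatisfied and unit — conflict.
Neither v2 = true nor v2 = false works.
So v3 must be the other value — set v3 = false.
Branch on v2: set v2 = false.
(NOT v0) alone gives v0 = false.
(v1) alone gives v1 = true.
Now (NOT v1) is unsatisfied and unit — conflict.
So v2 must be the other value — set v2 = true.
(NOT v0) alone gives v0 = false.
(v1) alone gives v1 = true.
Now (NOT v1) is unsatisfied and unit — conflict.
Neither v2 = true nor v2 = false works.
Neither v3 = true nor v3 = false works.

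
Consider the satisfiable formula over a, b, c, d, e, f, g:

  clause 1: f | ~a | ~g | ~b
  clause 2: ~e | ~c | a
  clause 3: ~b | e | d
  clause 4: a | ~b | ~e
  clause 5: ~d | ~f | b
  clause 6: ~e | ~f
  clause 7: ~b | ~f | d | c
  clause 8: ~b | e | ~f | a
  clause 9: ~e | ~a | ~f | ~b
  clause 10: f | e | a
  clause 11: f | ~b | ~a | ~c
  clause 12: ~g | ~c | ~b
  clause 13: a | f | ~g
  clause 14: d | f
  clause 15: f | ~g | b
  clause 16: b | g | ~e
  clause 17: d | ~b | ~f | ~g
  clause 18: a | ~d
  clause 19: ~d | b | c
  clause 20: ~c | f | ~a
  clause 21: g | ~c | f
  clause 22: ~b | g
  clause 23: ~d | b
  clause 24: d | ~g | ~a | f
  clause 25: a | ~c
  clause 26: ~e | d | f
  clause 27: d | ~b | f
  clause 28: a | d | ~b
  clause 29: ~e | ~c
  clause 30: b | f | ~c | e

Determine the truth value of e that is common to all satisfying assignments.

Suppose e = 1.
Unit clause (~f) forces f = 0.
Unit clause (d) forces d = 1.
Unit clause (a) forces a = 1.
Unit clause (~c) forces c = 0.
Unit clause (b) forces b = 1.
Unit clause (~g) forces g = 0.
Now (g) is unsatisfied and unit — conflict.
So every satisfying assignment has e = False.

False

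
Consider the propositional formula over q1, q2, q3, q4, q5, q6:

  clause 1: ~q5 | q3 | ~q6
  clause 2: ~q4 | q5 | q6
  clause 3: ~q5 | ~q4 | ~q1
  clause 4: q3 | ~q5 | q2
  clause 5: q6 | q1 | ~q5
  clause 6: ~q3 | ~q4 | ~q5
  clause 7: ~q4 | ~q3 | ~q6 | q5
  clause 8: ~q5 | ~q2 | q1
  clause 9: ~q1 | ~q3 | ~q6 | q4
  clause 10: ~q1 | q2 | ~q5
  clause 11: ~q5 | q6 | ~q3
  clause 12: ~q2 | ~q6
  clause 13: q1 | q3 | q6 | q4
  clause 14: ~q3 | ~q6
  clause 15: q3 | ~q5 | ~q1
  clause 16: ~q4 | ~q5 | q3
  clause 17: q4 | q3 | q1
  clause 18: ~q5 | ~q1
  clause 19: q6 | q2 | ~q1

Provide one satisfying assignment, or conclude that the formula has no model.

q1: 0, q2: 0, q3: 0, q4: 1, q5: 0, q6: 1

Case q2 = 0:
Case q3 = 0:
From the singleton clause (~q5), q5 = 0.
Case q4 = 1:
From the singleton clause (q6), q6 = 1.
Every clause is now satisfied; q1 is unconstrained.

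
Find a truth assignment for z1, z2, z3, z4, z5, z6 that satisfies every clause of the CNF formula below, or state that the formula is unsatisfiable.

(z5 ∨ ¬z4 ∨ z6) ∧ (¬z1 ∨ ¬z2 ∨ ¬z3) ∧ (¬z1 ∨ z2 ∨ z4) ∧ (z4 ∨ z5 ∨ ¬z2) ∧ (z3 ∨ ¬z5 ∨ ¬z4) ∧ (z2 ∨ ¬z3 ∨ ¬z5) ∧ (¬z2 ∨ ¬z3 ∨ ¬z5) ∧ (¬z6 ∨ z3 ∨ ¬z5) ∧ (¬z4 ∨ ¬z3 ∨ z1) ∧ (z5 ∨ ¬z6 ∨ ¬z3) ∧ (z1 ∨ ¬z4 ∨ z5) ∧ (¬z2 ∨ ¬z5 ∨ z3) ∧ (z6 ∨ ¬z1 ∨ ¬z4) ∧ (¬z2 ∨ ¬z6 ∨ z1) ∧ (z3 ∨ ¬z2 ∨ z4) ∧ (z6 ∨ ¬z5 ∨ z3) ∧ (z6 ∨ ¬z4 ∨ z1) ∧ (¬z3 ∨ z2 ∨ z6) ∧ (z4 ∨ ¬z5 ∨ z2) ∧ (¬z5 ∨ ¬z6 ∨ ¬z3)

z1: True,  z2: False,  z3: False,  z4: True,  z5: False,  z6: True

Branch on z5: set z5 = False.
Branch on z4: set z4 = True.
Unit clause (z6) forces z6 = True.
Unit clause (¬z3) forces z3 = False.
Unit clause (z1) forces z1 = True.
No clause remains; z2 is free.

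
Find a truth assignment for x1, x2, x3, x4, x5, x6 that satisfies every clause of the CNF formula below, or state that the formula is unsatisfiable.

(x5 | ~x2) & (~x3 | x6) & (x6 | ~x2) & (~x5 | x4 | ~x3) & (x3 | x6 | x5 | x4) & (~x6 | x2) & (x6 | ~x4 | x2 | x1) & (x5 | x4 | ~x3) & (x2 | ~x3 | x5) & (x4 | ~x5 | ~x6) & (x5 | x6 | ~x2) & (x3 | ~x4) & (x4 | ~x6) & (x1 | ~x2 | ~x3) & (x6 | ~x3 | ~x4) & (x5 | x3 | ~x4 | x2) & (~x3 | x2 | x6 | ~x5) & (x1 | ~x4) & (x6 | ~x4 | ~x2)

Branch on x5: set x5 = 1.
Branch on x3: set x3 = 0.
Unit clause (~x4) forces x4 = 0.
Unit clause (~x6) forces x6 = 0.
Unit clause (~x2) forces x2 = 0.
No clause remains; x1 is free.

x1 ↦ 1,  x2 ↦ 0,  x3 ↦ 0,  x4 ↦ 0,  x5 ↦ 1,  x6 ↦ 0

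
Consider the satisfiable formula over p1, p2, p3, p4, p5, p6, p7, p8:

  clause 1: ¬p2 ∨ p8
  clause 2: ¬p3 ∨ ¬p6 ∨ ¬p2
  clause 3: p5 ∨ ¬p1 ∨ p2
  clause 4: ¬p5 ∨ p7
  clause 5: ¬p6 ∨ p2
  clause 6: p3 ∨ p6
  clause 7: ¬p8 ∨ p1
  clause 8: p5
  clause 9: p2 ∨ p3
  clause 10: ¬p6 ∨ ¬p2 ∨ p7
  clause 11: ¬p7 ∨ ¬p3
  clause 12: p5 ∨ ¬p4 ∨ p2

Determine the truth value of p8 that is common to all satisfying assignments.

True

Suppose p8 = False.
(¬p2) alone gives p2 = False.
(¬p6) alone gives p6 = False.
(p3) alone gives p3 = True.
(p5) alone gives p5 = True.
(p7) alone gives p7 = True.
But (¬p7) is also a unit clause — contradiction.
So every satisfying assignment has p8 = True.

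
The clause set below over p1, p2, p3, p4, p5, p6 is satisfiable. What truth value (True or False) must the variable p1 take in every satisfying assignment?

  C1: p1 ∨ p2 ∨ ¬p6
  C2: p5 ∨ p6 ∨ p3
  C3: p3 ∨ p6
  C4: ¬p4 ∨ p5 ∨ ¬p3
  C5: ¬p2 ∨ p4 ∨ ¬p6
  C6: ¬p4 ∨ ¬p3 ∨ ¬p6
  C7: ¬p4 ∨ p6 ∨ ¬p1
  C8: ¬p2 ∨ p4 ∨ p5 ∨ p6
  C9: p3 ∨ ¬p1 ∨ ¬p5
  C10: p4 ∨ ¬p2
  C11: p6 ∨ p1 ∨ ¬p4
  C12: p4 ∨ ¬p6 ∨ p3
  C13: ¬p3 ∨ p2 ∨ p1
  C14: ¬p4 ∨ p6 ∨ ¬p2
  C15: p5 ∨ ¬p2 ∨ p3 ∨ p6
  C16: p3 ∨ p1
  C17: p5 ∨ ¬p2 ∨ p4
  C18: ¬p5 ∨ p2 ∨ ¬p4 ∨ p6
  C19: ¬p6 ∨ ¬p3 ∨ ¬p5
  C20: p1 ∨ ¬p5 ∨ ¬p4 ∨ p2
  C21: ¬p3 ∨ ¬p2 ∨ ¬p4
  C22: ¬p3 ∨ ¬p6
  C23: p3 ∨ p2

True

Suppose p1 = False.
The clause (p3) is unit, so p3 = True.
The clause (p2) is unit, so p2 = True.
The clause (p4) is unit, so p4 = True.
Now (¬p4) is unsatisfied and unit — conflict.
So every satisfying assignment has p1 = True.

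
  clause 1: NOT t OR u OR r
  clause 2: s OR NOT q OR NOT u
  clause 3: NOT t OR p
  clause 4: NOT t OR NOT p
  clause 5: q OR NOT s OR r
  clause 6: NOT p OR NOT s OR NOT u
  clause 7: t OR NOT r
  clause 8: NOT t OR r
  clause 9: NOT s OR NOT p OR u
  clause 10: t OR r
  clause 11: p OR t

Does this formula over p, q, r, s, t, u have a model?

No

Branch on t: set t = false.
The clause (NOT r) is unit, so r = false.
But (r) is also a unit clause — contradiction.
So t must be the other value — set t = true.
The clause (p) is unit, so p = true.
But (NOT p) is also a unit clause — contradiction.
Either choice for t ends in contradiction.
No assignment satisfies every clause.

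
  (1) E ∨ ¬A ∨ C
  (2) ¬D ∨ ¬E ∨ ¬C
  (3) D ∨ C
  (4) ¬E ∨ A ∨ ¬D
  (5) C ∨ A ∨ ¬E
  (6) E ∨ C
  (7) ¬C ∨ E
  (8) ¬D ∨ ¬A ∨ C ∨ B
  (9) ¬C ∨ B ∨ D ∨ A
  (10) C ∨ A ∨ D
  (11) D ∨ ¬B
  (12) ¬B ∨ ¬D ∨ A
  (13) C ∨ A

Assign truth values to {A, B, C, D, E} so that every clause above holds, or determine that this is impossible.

Branch on D: set D = True.
Branch on E: set E = True.
The clause (¬C) is unit, so C = False.
The clause (A) is unit, so A = True.
The clause (B) is unit, so B = True.
This assignment satisfies each clause.

A ↦ True; B ↦ True; C ↦ False; D ↦ True; E ↦ True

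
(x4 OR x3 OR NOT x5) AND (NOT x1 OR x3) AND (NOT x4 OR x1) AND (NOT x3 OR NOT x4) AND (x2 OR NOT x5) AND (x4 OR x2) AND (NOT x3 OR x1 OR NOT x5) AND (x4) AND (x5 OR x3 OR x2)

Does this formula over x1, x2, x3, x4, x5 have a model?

(x4) alone gives x4 = true.
(x1) alone gives x1 = true.
(x3) alone gives x3 = true.
But (NOT x3) is also a unit clause — contradiction.
No assignment satisfies every clause.

Unsatisfiable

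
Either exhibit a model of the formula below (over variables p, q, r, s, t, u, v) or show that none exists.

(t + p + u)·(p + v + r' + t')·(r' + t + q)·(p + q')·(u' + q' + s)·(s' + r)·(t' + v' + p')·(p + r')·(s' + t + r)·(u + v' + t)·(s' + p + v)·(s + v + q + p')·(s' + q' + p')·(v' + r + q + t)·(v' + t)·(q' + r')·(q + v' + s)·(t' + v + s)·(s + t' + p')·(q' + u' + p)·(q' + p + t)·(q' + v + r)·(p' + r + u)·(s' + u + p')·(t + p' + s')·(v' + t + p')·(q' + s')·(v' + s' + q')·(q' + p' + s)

p ↦ 1; q ↦ 0; r ↦ 1; s ↦ 1; t ↦ 1; u ↦ 1; v ↦ 0

Suppose p = 1.
Suppose s = 1.
(r) alone gives r = 1.
(q') alone gives q = 0.
(t) alone gives t = 1.
(v') alone gives v = 0.
(u) alone gives u = 1.
This assignment satisfies each clause.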